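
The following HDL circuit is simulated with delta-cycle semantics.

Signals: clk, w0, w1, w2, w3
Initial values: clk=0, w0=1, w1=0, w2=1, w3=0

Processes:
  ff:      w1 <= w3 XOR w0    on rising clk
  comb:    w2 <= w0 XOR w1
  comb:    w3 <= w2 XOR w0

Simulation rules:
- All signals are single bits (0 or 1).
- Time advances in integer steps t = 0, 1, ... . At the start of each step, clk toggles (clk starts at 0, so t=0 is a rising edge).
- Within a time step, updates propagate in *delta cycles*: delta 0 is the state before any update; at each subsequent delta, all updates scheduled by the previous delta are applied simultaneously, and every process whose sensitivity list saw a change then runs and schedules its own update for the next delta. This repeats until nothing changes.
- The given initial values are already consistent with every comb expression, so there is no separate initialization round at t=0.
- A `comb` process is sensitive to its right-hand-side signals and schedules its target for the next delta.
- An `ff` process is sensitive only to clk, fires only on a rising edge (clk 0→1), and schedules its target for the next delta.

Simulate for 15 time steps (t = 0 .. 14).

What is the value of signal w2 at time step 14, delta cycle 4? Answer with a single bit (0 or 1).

1

t0.Δ0 w0=1 w2=1 w3=0 clk=0 w1=0
t0.Δ1 w0=1 w2=1 w3=0 clk=1 w1=0
t0.Δ2 w0=1 w2=1 w3=0 clk=1 w1=1
t0.Δ3 w0=1 w2=0 w3=0 clk=1 w1=1
t0.Δ4 w0=1 w2=0 w3=1 clk=1 w1=1
t1.Δ0 w0=1 w2=0 w3=1 clk=1 w1=1
t1.Δ1 w0=1 w2=0 w3=1 clk=0 w1=1
t2.Δ0 w0=1 w2=0 w3=1 clk=0 w1=1
t2.Δ1 w0=1 w2=0 w3=1 clk=1 w1=1
t2.Δ2 w0=1 w2=0 w3=1 clk=1 w1=0
t2.Δ3 w0=1 w2=1 w3=1 clk=1 w1=0
t2.Δ4 w0=1 w2=1 w3=0 clk=1 w1=0
t3.Δ0 w0=1 w2=1 w3=0 clk=1 w1=0
t3.Δ1 w0=1 w2=1 w3=0 clk=0 w1=0
t4.Δ0 w0=1 w2=1 w3=0 clk=0 w1=0
t4.Δ1 w0=1 w2=1 w3=0 clk=1 w1=0
t4.Δ2 w0=1 w2=1 w3=0 clk=1 w1=1
t4.Δ3 w0=1 w2=0 w3=0 clk=1 w1=1
t4.Δ4 w0=1 w2=0 w3=1 clk=1 w1=1
t5.Δ0 w0=1 w2=0 w3=1 clk=1 w1=1
t5.Δ1 w0=1 w2=0 w3=1 clk=0 w1=1
t6.Δ0 w0=1 w2=0 w3=1 clk=0 w1=1
t6.Δ1 w0=1 w2=0 w3=1 clk=1 w1=1
t6.Δ2 w0=1 w2=0 w3=1 clk=1 w1=0
t6.Δ3 w0=1 w2=1 w3=1 clk=1 w1=0
t6.Δ4 w0=1 w2=1 w3=0 clk=1 w1=0
t7.Δ0 w0=1 w2=1 w3=0 clk=1 w1=0
t7.Δ1 w0=1 w2=1 w3=0 clk=0 w1=0
t8.Δ0 w0=1 w2=1 w3=0 clk=0 w1=0
t8.Δ1 w0=1 w2=1 w3=0 clk=1 w1=0
t8.Δ2 w0=1 w2=1 w3=0 clk=1 w1=1
t8.Δ3 w0=1 w2=0 w3=0 clk=1 w1=1
t8.Δ4 w0=1 w2=0 w3=1 clk=1 w1=1
t9.Δ0 w0=1 w2=0 w3=1 clk=1 w1=1
t9.Δ1 w0=1 w2=0 w3=1 clk=0 w1=1
t10.Δ0 w0=1 w2=0 w3=1 clk=0 w1=1
t10.Δ1 w0=1 w2=0 w3=1 clk=1 w1=1
t10.Δ2 w0=1 w2=0 w3=1 clk=1 w1=0
t10.Δ3 w0=1 w2=1 w3=1 clk=1 w1=0
t10.Δ4 w0=1 w2=1 w3=0 clk=1 w1=0
t11.Δ0 w0=1 w2=1 w3=0 clk=1 w1=0
t11.Δ1 w0=1 w2=1 w3=0 clk=0 w1=0
t12.Δ0 w0=1 w2=1 w3=0 clk=0 w1=0
t12.Δ1 w0=1 w2=1 w3=0 clk=1 w1=0
t12.Δ2 w0=1 w2=1 w3=0 clk=1 w1=1
t12.Δ3 w0=1 w2=0 w3=0 clk=1 w1=1
t12.Δ4 w0=1 w2=0 w3=1 clk=1 w1=1
t13.Δ0 w0=1 w2=0 w3=1 clk=1 w1=1
t13.Δ1 w0=1 w2=0 w3=1 clk=0 w1=1
t14.Δ0 w0=1 w2=0 w3=1 clk=0 w1=1
t14.Δ1 w0=1 w2=0 w3=1 clk=1 w1=1
t14.Δ2 w0=1 w2=0 w3=1 clk=1 w1=0
t14.Δ3 w0=1 w2=1 w3=1 clk=1 w1=0
t14.Δ4 w0=1 w2=1 w3=0 clk=1 w1=0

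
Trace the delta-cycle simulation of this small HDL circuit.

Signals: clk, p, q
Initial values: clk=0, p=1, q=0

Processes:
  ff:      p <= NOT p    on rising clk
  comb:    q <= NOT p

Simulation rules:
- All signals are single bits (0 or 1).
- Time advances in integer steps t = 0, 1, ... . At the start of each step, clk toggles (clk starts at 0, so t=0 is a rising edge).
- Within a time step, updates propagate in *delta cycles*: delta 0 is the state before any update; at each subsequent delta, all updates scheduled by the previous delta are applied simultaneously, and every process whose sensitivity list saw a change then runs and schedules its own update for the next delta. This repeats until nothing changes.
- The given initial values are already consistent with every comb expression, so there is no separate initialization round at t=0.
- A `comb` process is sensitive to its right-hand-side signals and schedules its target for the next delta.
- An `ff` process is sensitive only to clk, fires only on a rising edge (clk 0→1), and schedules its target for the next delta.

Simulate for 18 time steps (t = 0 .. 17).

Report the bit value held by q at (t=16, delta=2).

0

t=0 Δ0: q=0 p=1 clk=0
  Δ1: clk:0→1
  Δ2: p:1→0
  Δ3: q:0→1
  (3Δ to stable)
t=1 Δ0: q=1 p=0 clk=1
  Δ1: clk:1→0
  (1Δ to stable)
t=2 Δ0: q=1 p=0 clk=0
  Δ1: clk:0→1
  Δ2: p:0→1
  Δ3: q:1→0
  (3Δ to stable)
t=3 Δ0: q=0 p=1 clk=1
  Δ1: clk:1→0
  (1Δ to stable)
t=4 Δ0: q=0 p=1 clk=0
  Δ1: clk:0→1
  Δ2: p:1→0
  Δ3: q:0→1
  (3Δ to stable)
t=5 Δ0: q=1 p=0 clk=1
  Δ1: clk:1→0
  (1Δ to stable)
t=6 Δ0: q=1 p=0 clk=0
  Δ1: clk:0→1
  Δ2: p:0→1
  Δ3: q:1→0
  (3Δ to stable)
t=7 Δ0: q=0 p=1 clk=1
  Δ1: clk:1→0
  (1Δ to stable)
t=8 Δ0: q=0 p=1 clk=0
  Δ1: clk:0→1
  Δ2: p:1→0
  Δ3: q:0→1
  (3Δ to stable)
t=9 Δ0: q=1 p=0 clk=1
  Δ1: clk:1→0
  (1Δ to stable)
t=10 Δ0: q=1 p=0 clk=0
  Δ1: clk:0→1
  Δ2: p:0→1
  Δ3: q:1→0
  (3Δ to stable)
t=11 Δ0: q=0 p=1 clk=1
  Δ1: clk:1→0
  (1Δ to stable)
t=12 Δ0: q=0 p=1 clk=0
  Δ1: clk:0→1
  Δ2: p:1→0
  Δ3: q:0→1
  (3Δ to stable)
t=13 Δ0: q=1 p=0 clk=1
  Δ1: clk:1→0
  (1Δ to stable)
t=14 Δ0: q=1 p=0 clk=0
  Δ1: clk:0→1
  Δ2: p:0→1
  Δ3: q:1→0
  (3Δ to stable)
t=15 Δ0: q=0 p=1 clk=1
  Δ1: clk:1→0
  (1Δ to stable)
t=16 Δ0: q=0 p=1 clk=0
  Δ1: clk:0→1
  Δ2: p:1→0
  Δ3: q:0→1
  (3Δ to stable)
t=17 Δ0: q=1 p=0 clk=1
  Δ1: clk:1→0
  (1Δ to stable)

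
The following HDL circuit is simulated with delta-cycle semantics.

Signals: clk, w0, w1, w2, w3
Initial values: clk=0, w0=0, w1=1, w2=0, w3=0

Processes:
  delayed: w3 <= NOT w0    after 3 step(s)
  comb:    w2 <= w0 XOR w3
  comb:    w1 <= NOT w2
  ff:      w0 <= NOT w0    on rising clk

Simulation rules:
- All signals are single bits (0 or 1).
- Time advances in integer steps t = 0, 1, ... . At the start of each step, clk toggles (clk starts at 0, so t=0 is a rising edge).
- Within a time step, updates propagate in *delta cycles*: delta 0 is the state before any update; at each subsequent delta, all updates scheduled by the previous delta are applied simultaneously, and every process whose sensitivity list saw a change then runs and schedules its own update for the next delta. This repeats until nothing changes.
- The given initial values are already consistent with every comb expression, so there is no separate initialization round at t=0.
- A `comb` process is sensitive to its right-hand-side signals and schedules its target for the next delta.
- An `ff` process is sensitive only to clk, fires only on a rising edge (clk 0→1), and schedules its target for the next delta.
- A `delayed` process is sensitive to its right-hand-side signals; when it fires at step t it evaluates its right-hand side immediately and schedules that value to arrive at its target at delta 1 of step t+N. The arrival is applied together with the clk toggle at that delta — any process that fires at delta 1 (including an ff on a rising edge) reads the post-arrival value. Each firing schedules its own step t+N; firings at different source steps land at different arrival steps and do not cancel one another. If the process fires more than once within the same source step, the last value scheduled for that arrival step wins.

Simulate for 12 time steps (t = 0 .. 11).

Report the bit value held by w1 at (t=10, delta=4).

t=0 Δ0: w1=1 w0=0 w2=0 clk=0 w3=0
  Δ1: clk:0→1
  Δ2: w0:0→1
  Δ3: w2:0→1
  Δ4: w1:1→0
  (4Δ to stable)
t=1 Δ0: w1=0 w0=1 w2=1 clk=1 w3=0
  Δ1: clk:1→0
  (1Δ to stable)
t=2 Δ0: w1=0 w0=1 w2=1 clk=0 w3=0
  Δ1: clk:0→1
  Δ2: w0:1→0
  Δ3: w2:1→0
  Δ4: w1:0→1
  (4Δ to stable)
t=3 Δ0: w1=1 w0=0 w2=0 clk=1 w3=0
  Δ1: clk:1→0
  (1Δ to stable)
t=4 Δ0: w1=1 w0=0 w2=0 clk=0 w3=0
  Δ1: clk:0→1
  Δ2: w0:0→1
  Δ3: w2:0→1
  Δ4: w1:1→0
  (4Δ to stable)
t=5 Δ0: w1=0 w0=1 w2=1 clk=1 w3=0
  Δ1: clk:1→0, w3:0→1
  Δ2: w2:1→0
  Δ3: w1:0→1
  (3Δ to stable)
t=6 Δ0: w1=1 w0=1 w2=0 clk=0 w3=1
  Δ1: clk:0→1
  Δ2: w0:1→0
  Δ3: w2:0→1
  Δ4: w1:1→0
  (4Δ to stable)
t=7 Δ0: w1=0 w0=0 w2=1 clk=1 w3=1
  Δ1: clk:1→0, w3:1→0
  Δ2: w2:1→0
  Δ3: w1:0→1
  (3Δ to stable)
t=8 Δ0: w1=1 w0=0 w2=0 clk=0 w3=0
  Δ1: clk:0→1
  Δ2: w0:0→1
  Δ3: w2:0→1
  Δ4: w1:1→0
  (4Δ to stable)
t=9 Δ0: w1=0 w0=1 w2=1 clk=1 w3=0
  Δ1: clk:1→0, w3:0→1
  Δ2: w2:1→0
  Δ3: w1:0→1
  (3Δ to stable)
t=10 Δ0: w1=1 w0=1 w2=0 clk=0 w3=1
  Δ1: clk:0→1
  Δ2: w0:1→0
  Δ3: w2:0→1
  Δ4: w1:1→0
  (4Δ to stable)
t=11 Δ0: w1=0 w0=0 w2=1 clk=1 w3=1
  Δ1: clk:1→0, w3:1→0
  Δ2: w2:1→0
  Δ3: w1:0→1
  (3Δ to stable)

0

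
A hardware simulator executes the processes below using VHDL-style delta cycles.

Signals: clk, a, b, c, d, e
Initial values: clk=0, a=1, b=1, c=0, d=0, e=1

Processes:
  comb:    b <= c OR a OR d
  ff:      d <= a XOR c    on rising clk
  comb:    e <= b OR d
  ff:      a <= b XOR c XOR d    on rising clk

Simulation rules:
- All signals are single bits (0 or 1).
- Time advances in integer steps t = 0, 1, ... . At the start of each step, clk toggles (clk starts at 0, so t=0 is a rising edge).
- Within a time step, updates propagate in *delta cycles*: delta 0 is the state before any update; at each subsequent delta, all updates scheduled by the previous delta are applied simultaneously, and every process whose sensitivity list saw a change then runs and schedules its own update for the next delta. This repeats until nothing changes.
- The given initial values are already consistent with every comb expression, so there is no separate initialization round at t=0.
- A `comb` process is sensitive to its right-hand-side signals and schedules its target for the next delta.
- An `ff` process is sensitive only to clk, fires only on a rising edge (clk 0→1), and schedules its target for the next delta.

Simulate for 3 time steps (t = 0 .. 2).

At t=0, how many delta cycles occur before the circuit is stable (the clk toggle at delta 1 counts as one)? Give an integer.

2

t=0 Δ0: a=1 e=1 b=1 c=0 d=0 clk=0
  Δ1: clk:0→1
  Δ2: d:0→1
  (2Δ to stable)
t=1 Δ0: a=1 e=1 b=1 c=0 d=1 clk=1
  Δ1: clk:1→0
  (1Δ to stable)
t=2 Δ0: a=1 e=1 b=1 c=0 d=1 clk=0
  Δ1: clk:0→1
  Δ2: a:1→0
  (2Δ to stable)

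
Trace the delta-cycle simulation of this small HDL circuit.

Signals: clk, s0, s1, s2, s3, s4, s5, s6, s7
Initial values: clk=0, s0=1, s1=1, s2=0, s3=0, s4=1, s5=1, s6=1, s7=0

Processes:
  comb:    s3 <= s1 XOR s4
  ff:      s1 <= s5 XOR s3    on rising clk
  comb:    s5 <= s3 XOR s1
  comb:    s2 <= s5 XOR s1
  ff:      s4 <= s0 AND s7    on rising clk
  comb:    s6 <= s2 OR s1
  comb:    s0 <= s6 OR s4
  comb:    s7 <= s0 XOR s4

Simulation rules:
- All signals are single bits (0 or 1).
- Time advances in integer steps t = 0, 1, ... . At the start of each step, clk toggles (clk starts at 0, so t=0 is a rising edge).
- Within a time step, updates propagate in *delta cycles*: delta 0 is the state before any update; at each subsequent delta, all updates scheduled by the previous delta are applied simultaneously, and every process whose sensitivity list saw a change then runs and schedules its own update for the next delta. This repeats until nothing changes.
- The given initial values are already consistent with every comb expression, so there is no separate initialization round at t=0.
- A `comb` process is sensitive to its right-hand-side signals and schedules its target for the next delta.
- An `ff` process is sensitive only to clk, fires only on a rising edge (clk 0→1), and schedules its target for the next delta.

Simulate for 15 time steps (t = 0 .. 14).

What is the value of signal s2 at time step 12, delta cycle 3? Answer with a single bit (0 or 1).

0

[bits: s7,s6,s4,s0,s3,s1,clk,s2,s5]
t=0: Δ0=011101001 Δ1=011101101 Δ2=010101101 Δ3=110111101 Δ4=110111100 Δ5=110111110 | 5Δ
t=1: Δ0=110111110 Δ1=110111010 | 1Δ
t=2: Δ0=110111010 Δ1=110111110 Δ2=111111110 Δ3=011101110 Δ4=011101111 Δ5=011101101 | 5Δ
t=3: Δ0=011101101 Δ1=011101001 | 1Δ
t=4: Δ0=011101001 Δ1=011101101 Δ2=010101101 Δ3=110111101 Δ4=110111100 Δ5=110111110 | 5Δ
t=5: Δ0=110111110 Δ1=110111010 | 1Δ
t=6: Δ0=110111010 Δ1=110111110 Δ2=111111110 Δ3=011101110 Δ4=011101111 Δ5=011101101 | 5Δ
t=7: Δ0=011101101 Δ1=011101001 | 1Δ
t=8: Δ0=011101001 Δ1=011101101 Δ2=010101101 Δ3=110111101 Δ4=110111100 Δ5=110111110 | 5Δ
t=9: Δ0=110111110 Δ1=110111010 | 1Δ
t=10: Δ0=110111010 Δ1=110111110 Δ2=111111110 Δ3=011101110 Δ4=011101111 Δ5=011101101 | 5Δ
t=11: Δ0=011101101 Δ1=011101001 | 1Δ
t=12: Δ0=011101001 Δ1=011101101 Δ2=010101101 Δ3=110111101 Δ4=110111100 Δ5=110111110 | 5Δ
t=13: Δ0=110111110 Δ1=110111010 | 1Δ
t=14: Δ0=110111010 Δ1=110111110 Δ2=111111110 Δ3=011101110 Δ4=011101111 Δ5=011101101 | 5Δ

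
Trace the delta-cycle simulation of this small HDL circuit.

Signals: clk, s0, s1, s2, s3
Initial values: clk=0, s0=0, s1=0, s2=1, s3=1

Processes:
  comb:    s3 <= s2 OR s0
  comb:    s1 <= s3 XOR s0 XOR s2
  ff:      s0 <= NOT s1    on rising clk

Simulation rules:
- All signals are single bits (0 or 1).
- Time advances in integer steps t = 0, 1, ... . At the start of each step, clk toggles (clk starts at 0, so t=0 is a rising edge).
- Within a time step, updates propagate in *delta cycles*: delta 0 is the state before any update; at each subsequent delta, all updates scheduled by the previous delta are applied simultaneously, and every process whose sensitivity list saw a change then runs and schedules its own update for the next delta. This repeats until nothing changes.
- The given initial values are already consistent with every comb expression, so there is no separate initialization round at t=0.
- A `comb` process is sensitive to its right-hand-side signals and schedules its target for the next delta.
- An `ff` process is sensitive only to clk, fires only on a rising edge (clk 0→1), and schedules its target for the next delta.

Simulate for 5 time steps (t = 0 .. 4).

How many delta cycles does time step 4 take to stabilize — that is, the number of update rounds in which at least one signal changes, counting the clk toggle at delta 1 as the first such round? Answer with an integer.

t0.Δ0 s3=1 s1=0 s2=1 clk=0 s0=0
t0.Δ1 s3=1 s1=0 s2=1 clk=1 s0=0
t0.Δ2 s3=1 s1=0 s2=1 clk=1 s0=1
t0.Δ3 s3=1 s1=1 s2=1 clk=1 s0=1
t1.Δ0 s3=1 s1=1 s2=1 clk=1 s0=1
t1.Δ1 s3=1 s1=1 s2=1 clk=0 s0=1
t2.Δ0 s3=1 s1=1 s2=1 clk=0 s0=1
t2.Δ1 s3=1 s1=1 s2=1 clk=1 s0=1
t2.Δ2 s3=1 s1=1 s2=1 clk=1 s0=0
t2.Δ3 s3=1 s1=0 s2=1 clk=1 s0=0
t3.Δ0 s3=1 s1=0 s2=1 clk=1 s0=0
t3.Δ1 s3=1 s1=0 s2=1 clk=0 s0=0
t4.Δ0 s3=1 s1=0 s2=1 clk=0 s0=0
t4.Δ1 s3=1 s1=0 s2=1 clk=1 s0=0
t4.Δ2 s3=1 s1=0 s2=1 clk=1 s0=1
t4.Δ3 s3=1 s1=1 s2=1 clk=1 s0=1

3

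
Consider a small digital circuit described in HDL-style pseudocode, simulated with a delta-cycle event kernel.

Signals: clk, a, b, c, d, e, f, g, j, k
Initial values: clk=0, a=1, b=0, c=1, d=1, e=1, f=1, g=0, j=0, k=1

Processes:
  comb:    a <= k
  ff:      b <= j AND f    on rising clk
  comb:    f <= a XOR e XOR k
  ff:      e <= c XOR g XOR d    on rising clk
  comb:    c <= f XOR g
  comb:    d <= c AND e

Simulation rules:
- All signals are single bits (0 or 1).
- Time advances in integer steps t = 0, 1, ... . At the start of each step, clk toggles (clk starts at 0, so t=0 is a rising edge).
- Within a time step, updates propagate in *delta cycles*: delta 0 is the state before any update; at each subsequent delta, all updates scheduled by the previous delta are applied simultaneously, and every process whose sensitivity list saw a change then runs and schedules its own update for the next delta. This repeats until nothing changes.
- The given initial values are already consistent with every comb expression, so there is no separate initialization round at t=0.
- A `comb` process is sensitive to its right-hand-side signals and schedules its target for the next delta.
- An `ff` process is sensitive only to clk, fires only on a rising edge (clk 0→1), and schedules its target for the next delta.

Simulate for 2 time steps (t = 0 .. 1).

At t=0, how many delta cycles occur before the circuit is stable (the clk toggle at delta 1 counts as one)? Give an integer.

[bits: g,clk,j,a,e,k,f,c,d,b]
t=0: Δ0=0001111110 Δ1=0101111110 Δ2=0101011110 Δ3=0101010100 Δ4=0101010000 | 4Δ
t=1: Δ0=0101010000 Δ1=0001010000 | 1Δ

4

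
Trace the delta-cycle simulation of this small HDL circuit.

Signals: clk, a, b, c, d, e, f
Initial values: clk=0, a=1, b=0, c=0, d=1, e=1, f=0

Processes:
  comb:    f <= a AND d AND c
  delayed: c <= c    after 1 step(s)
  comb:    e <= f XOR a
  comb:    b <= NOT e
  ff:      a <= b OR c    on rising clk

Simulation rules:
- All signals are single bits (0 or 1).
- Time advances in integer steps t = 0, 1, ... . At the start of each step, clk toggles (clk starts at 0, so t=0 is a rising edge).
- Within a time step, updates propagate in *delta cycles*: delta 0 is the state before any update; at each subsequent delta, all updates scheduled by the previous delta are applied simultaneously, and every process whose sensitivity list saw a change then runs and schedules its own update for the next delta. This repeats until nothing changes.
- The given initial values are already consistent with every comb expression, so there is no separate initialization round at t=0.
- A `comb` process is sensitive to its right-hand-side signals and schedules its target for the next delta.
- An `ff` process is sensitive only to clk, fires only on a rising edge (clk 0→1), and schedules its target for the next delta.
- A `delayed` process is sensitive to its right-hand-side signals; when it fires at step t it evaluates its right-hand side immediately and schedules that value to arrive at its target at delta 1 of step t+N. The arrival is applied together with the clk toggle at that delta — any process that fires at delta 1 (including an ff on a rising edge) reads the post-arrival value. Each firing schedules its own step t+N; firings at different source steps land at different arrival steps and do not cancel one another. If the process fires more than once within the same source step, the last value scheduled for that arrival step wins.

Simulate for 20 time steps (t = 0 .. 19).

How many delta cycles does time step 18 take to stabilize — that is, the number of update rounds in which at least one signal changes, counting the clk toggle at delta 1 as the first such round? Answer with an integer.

4

t=0 Δ0: c=0 a=1 clk=0 e=1 b=0 f=0 d=1
  Δ1: clk:0→1
  Δ2: a:1→0
  Δ3: e:1→0
  Δ4: b:0→1
  (4Δ to stable)
t=1 Δ0: c=0 a=0 clk=1 e=0 b=1 f=0 d=1
  Δ1: clk:1→0
  (1Δ to stable)
t=2 Δ0: c=0 a=0 clk=0 e=0 b=1 f=0 d=1
  Δ1: clk:0→1
  Δ2: a:0→1
  Δ3: e:0→1
  Δ4: b:1→0
  (4Δ to stable)
t=3 Δ0: c=0 a=1 clk=1 e=1 b=0 f=0 d=1
  Δ1: clk:1→0
  (1Δ to stable)
t=4 Δ0: c=0 a=1 clk=0 e=1 b=0 f=0 d=1
  Δ1: clk:0→1
  Δ2: a:1→0
  Δ3: e:1→0
  Δ4: b:0→1
  (4Δ to stable)
t=5 Δ0: c=0 a=0 clk=1 e=0 b=1 f=0 d=1
  Δ1: clk:1→0
  (1Δ to stable)
t=6 Δ0: c=0 a=0 clk=0 e=0 b=1 f=0 d=1
  Δ1: clk:0→1
  Δ2: a:0→1
  Δ3: e:0→1
  Δ4: b:1→0
  (4Δ to stable)
t=7 Δ0: c=0 a=1 clk=1 e=1 b=0 f=0 d=1
  Δ1: clk:1→0
  (1Δ to stable)
t=8 Δ0: c=0 a=1 clk=0 e=1 b=0 f=0 d=1
  Δ1: clk:0→1
  Δ2: a:1→0
  Δ3: e:1→0
  Δ4: b:0→1
  (4Δ to stable)
t=9 Δ0: c=0 a=0 clk=1 e=0 b=1 f=0 d=1
  Δ1: clk:1→0
  (1Δ to stable)
t=10 Δ0: c=0 a=0 clk=0 e=0 b=1 f=0 d=1
  Δ1: clk:0→1
  Δ2: a:0→1
  Δ3: e:0→1
  Δ4: b:1→0
  (4Δ to stable)
t=11 Δ0: c=0 a=1 clk=1 e=1 b=0 f=0 d=1
  Δ1: clk:1→0
  (1Δ to stable)
t=12 Δ0: c=0 a=1 clk=0 e=1 b=0 f=0 d=1
  Δ1: clk:0→1
  Δ2: a:1→0
  Δ3: e:1→0
  Δ4: b:0→1
  (4Δ to stable)
t=13 Δ0: c=0 a=0 clk=1 e=0 b=1 f=0 d=1
  Δ1: clk:1→0
  (1Δ to stable)
t=14 Δ0: c=0 a=0 clk=0 e=0 b=1 f=0 d=1
  Δ1: clk:0→1
  Δ2: a:0→1
  Δ3: e:0→1
  Δ4: b:1→0
  (4Δ to stable)
t=15 Δ0: c=0 a=1 clk=1 e=1 b=0 f=0 d=1
  Δ1: clk:1→0
  (1Δ to stable)
t=16 Δ0: c=0 a=1 clk=0 e=1 b=0 f=0 d=1
  Δ1: clk:0→1
  Δ2: a:1→0
  Δ3: e:1→0
  Δ4: b:0→1
  (4Δ to stable)
t=17 Δ0: c=0 a=0 clk=1 e=0 b=1 f=0 d=1
  Δ1: clk:1→0
  (1Δ to stable)
t=18 Δ0: c=0 a=0 clk=0 e=0 b=1 f=0 d=1
  Δ1: clk:0→1
  Δ2: a:0→1
  Δ3: e:0→1
  Δ4: b:1→0
  (4Δ to stable)
t=19 Δ0: c=0 a=1 clk=1 e=1 b=0 f=0 d=1
  Δ1: clk:1→0
  (1Δ to stable)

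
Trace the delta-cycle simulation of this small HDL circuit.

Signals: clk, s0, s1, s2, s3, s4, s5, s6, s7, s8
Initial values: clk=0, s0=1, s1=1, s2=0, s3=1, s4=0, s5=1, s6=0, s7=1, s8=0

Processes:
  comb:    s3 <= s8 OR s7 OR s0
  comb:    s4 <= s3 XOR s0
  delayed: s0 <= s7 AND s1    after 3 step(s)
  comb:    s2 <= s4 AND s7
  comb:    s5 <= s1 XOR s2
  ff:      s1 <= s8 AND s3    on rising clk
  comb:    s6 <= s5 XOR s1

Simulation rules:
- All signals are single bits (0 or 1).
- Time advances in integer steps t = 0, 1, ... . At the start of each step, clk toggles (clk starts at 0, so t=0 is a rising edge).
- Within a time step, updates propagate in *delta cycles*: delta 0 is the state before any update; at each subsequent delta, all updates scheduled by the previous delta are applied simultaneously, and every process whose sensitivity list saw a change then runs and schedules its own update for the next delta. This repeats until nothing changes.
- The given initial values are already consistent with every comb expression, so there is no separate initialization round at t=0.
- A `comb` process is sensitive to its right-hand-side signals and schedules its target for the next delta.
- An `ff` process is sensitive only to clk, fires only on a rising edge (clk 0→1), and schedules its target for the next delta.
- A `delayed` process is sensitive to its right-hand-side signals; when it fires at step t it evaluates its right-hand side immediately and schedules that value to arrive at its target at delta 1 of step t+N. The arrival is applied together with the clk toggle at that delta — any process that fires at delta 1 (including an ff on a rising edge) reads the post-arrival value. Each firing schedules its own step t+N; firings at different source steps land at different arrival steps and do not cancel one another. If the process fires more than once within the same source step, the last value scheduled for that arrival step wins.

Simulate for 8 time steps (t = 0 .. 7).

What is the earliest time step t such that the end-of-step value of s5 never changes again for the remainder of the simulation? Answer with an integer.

t0.Δ0 s0=1 s8=0 s1=1 s6=0 s2=0 s4=0 clk=0 s5=1 s7=1 s3=1
t0.Δ1 s0=1 s8=0 s1=1 s6=0 s2=0 s4=0 clk=1 s5=1 s7=1 s3=1
t0.Δ2 s0=1 s8=0 s1=0 s6=0 s2=0 s4=0 clk=1 s5=1 s7=1 s3=1
t0.Δ3 s0=1 s8=0 s1=0 s6=1 s2=0 s4=0 clk=1 s5=0 s7=1 s3=1
t0.Δ4 s0=1 s8=0 s1=0 s6=0 s2=0 s4=0 clk=1 s5=0 s7=1 s3=1
t1.Δ0 s0=1 s8=0 s1=0 s6=0 s2=0 s4=0 clk=1 s5=0 s7=1 s3=1
t1.Δ1 s0=1 s8=0 s1=0 s6=0 s2=0 s4=0 clk=0 s5=0 s7=1 s3=1
t2.Δ0 s0=1 s8=0 s1=0 s6=0 s2=0 s4=0 clk=0 s5=0 s7=1 s3=1
t2.Δ1 s0=1 s8=0 s1=0 s6=0 s2=0 s4=0 clk=1 s5=0 s7=1 s3=1
t3.Δ0 s0=1 s8=0 s1=0 s6=0 s2=0 s4=0 clk=1 s5=0 s7=1 s3=1
t3.Δ1 s0=0 s8=0 s1=0 s6=0 s2=0 s4=0 clk=0 s5=0 s7=1 s3=1
t3.Δ2 s0=0 s8=0 s1=0 s6=0 s2=0 s4=1 clk=0 s5=0 s7=1 s3=1
t3.Δ3 s0=0 s8=0 s1=0 s6=0 s2=1 s4=1 clk=0 s5=0 s7=1 s3=1
t3.Δ4 s0=0 s8=0 s1=0 s6=0 s2=1 s4=1 clk=0 s5=1 s7=1 s3=1
t3.Δ5 s0=0 s8=0 s1=0 s6=1 s2=1 s4=1 clk=0 s5=1 s7=1 s3=1
t4.Δ0 s0=0 s8=0 s1=0 s6=1 s2=1 s4=1 clk=0 s5=1 s7=1 s3=1
t4.Δ1 s0=0 s8=0 s1=0 s6=1 s2=1 s4=1 clk=1 s5=1 s7=1 s3=1
t5.Δ0 s0=0 s8=0 s1=0 s6=1 s2=1 s4=1 clk=1 s5=1 s7=1 s3=1
t5.Δ1 s0=0 s8=0 s1=0 s6=1 s2=1 s4=1 clk=0 s5=1 s7=1 s3=1
t6.Δ0 s0=0 s8=0 s1=0 s6=1 s2=1 s4=1 clk=0 s5=1 s7=1 s3=1
t6.Δ1 s0=0 s8=0 s1=0 s6=1 s2=1 s4=1 clk=1 s5=1 s7=1 s3=1
t7.Δ0 s0=0 s8=0 s1=0 s6=1 s2=1 s4=1 clk=1 s5=1 s7=1 s3=1
t7.Δ1 s0=0 s8=0 s1=0 s6=1 s2=1 s4=1 clk=0 s5=1 s7=1 s3=1

3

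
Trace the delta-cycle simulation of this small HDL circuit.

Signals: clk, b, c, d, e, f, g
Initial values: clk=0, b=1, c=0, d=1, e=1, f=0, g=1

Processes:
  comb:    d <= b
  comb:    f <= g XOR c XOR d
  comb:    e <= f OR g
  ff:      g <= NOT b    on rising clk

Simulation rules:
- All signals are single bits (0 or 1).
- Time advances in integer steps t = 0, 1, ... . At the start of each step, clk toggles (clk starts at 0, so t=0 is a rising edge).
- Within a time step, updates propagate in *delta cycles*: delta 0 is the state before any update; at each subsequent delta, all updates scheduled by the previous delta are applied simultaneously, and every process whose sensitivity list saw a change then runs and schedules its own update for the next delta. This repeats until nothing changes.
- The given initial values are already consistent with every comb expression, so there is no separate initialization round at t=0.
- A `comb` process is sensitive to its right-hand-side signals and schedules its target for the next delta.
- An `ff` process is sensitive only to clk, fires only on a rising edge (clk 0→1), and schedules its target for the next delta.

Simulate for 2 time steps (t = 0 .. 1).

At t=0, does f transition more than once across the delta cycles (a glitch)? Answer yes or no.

[bits: c,clk,b,e,f,g,d]
t=0: Δ0=0011011 Δ1=0111011 Δ2=0111001 Δ3=0110101 Δ4=0111101 | 4Δ
t=1: Δ0=0111101 Δ1=0011101 | 1Δ

no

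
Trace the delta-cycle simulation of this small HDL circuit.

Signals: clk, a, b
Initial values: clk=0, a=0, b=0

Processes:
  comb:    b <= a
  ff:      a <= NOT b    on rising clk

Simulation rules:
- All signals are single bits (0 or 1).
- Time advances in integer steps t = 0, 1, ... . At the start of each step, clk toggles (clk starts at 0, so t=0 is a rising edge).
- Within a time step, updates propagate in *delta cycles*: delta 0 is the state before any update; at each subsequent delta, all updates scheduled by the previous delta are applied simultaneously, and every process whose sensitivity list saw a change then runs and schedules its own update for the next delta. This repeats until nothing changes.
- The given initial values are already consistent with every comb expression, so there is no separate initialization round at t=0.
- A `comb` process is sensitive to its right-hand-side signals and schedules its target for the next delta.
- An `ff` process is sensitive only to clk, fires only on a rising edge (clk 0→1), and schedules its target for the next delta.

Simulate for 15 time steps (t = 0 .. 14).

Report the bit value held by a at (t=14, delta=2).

t0.Δ0 b=0 clk=0 a=0
t0.Δ1 b=0 clk=1 a=0
t0.Δ2 b=0 clk=1 a=1
t0.Δ3 b=1 clk=1 a=1
t1.Δ0 b=1 clk=1 a=1
t1.Δ1 b=1 clk=0 a=1
t2.Δ0 b=1 clk=0 a=1
t2.Δ1 b=1 clk=1 a=1
t2.Δ2 b=1 clk=1 a=0
t2.Δ3 b=0 clk=1 a=0
t3.Δ0 b=0 clk=1 a=0
t3.Δ1 b=0 clk=0 a=0
t4.Δ0 b=0 clk=0 a=0
t4.Δ1 b=0 clk=1 a=0
t4.Δ2 b=0 clk=1 a=1
t4.Δ3 b=1 clk=1 a=1
t5.Δ0 b=1 clk=1 a=1
t5.Δ1 b=1 clk=0 a=1
t6.Δ0 b=1 clk=0 a=1
t6.Δ1 b=1 clk=1 a=1
t6.Δ2 b=1 clk=1 a=0
t6.Δ3 b=0 clk=1 a=0
t7.Δ0 b=0 clk=1 a=0
t7.Δ1 b=0 clk=0 a=0
t8.Δ0 b=0 clk=0 a=0
t8.Δ1 b=0 clk=1 a=0
t8.Δ2 b=0 clk=1 a=1
t8.Δ3 b=1 clk=1 a=1
t9.Δ0 b=1 clk=1 a=1
t9.Δ1 b=1 clk=0 a=1
t10.Δ0 b=1 clk=0 a=1
t10.Δ1 b=1 clk=1 a=1
t10.Δ2 b=1 clk=1 a=0
t10.Δ3 b=0 clk=1 a=0
t11.Δ0 b=0 clk=1 a=0
t11.Δ1 b=0 clk=0 a=0
t12.Δ0 b=0 clk=0 a=0
t12.Δ1 b=0 clk=1 a=0
t12.Δ2 b=0 clk=1 a=1
t12.Δ3 b=1 clk=1 a=1
t13.Δ0 b=1 clk=1 a=1
t13.Δ1 b=1 clk=0 a=1
t14.Δ0 b=1 clk=0 a=1
t14.Δ1 b=1 clk=1 a=1
t14.Δ2 b=1 clk=1 a=0
t14.Δ3 b=0 clk=1 a=0

0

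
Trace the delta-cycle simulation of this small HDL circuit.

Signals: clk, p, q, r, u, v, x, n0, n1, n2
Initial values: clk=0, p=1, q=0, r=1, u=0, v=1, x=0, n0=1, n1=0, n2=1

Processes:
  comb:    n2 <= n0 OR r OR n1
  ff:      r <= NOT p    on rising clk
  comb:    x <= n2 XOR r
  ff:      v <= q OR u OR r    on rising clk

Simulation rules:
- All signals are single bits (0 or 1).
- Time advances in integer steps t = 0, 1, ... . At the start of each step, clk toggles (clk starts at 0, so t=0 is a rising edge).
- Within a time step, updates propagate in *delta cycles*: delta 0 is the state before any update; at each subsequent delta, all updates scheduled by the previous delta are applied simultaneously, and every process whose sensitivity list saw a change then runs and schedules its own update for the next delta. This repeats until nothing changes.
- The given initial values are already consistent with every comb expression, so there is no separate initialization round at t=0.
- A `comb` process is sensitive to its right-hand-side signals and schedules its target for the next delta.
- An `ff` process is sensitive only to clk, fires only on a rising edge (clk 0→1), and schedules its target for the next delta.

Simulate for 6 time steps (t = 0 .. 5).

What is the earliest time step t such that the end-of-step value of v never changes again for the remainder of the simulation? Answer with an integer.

t0.Δ0 clk=0 n2=1 u=0 n1=0 n0=1 r=1 p=1 x=0 q=0 v=1
t0.Δ1 clk=1 n2=1 u=0 n1=0 n0=1 r=1 p=1 x=0 q=0 v=1
t0.Δ2 clk=1 n2=1 u=0 n1=0 n0=1 r=0 p=1 x=0 q=0 v=1
t0.Δ3 clk=1 n2=1 u=0 n1=0 n0=1 r=0 p=1 x=1 q=0 v=1
t1.Δ0 clk=1 n2=1 u=0 n1=0 n0=1 r=0 p=1 x=1 q=0 v=1
t1.Δ1 clk=0 n2=1 u=0 n1=0 n0=1 r=0 p=1 x=1 q=0 v=1
t2.Δ0 clk=0 n2=1 u=0 n1=0 n0=1 r=0 p=1 x=1 q=0 v=1
t2.Δ1 clk=1 n2=1 u=0 n1=0 n0=1 r=0 p=1 x=1 q=0 v=1
t2.Δ2 clk=1 n2=1 u=0 n1=0 n0=1 r=0 p=1 x=1 q=0 v=0
t3.Δ0 clk=1 n2=1 u=0 n1=0 n0=1 r=0 p=1 x=1 q=0 v=0
t3.Δ1 clk=0 n2=1 u=0 n1=0 n0=1 r=0 p=1 x=1 q=0 v=0
t4.Δ0 clk=0 n2=1 u=0 n1=0 n0=1 r=0 p=1 x=1 q=0 v=0
t4.Δ1 clk=1 n2=1 u=0 n1=0 n0=1 r=0 p=1 x=1 q=0 v=0
t5.Δ0 clk=1 n2=1 u=0 n1=0 n0=1 r=0 p=1 x=1 q=0 v=0
t5.Δ1 clk=0 n2=1 u=0 n1=0 n0=1 r=0 p=1 x=1 q=0 v=0

2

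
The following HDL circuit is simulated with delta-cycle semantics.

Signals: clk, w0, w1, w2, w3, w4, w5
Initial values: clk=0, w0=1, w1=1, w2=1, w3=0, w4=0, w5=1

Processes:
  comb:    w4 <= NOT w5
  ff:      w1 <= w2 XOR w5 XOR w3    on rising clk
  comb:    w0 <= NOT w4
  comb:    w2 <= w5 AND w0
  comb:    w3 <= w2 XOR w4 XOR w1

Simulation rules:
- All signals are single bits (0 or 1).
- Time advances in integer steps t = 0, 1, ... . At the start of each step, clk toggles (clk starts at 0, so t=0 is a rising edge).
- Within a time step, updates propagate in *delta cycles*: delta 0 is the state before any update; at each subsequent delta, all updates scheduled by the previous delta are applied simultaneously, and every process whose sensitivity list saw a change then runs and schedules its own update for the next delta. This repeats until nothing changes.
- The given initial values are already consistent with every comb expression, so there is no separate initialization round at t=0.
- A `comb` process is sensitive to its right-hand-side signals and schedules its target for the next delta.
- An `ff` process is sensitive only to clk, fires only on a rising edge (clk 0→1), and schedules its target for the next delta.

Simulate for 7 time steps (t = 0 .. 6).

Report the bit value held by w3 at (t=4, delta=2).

t0.Δ0 w0=1 w5=1 clk=0 w2=1 w3=0 w1=1 w4=0
t0.Δ1 w0=1 w5=1 clk=1 w2=1 w3=0 w1=1 w4=0
t0.Δ2 w0=1 w5=1 clk=1 w2=1 w3=0 w1=0 w4=0
t0.Δ3 w0=1 w5=1 clk=1 w2=1 w3=1 w1=0 w4=0
t1.Δ0 w0=1 w5=1 clk=1 w2=1 w3=1 w1=0 w4=0
t1.Δ1 w0=1 w5=1 clk=0 w2=1 w3=1 w1=0 w4=0
t2.Δ0 w0=1 w5=1 clk=0 w2=1 w3=1 w1=0 w4=0
t2.Δ1 w0=1 w5=1 clk=1 w2=1 w3=1 w1=0 w4=0
t2.Δ2 w0=1 w5=1 clk=1 w2=1 w3=1 w1=1 w4=0
t2.Δ3 w0=1 w5=1 clk=1 w2=1 w3=0 w1=1 w4=0
t3.Δ0 w0=1 w5=1 clk=1 w2=1 w3=0 w1=1 w4=0
t3.Δ1 w0=1 w5=1 clk=0 w2=1 w3=0 w1=1 w4=0
t4.Δ0 w0=1 w5=1 clk=0 w2=1 w3=0 w1=1 w4=0
t4.Δ1 w0=1 w5=1 clk=1 w2=1 w3=0 w1=1 w4=0
t4.Δ2 w0=1 w5=1 clk=1 w2=1 w3=0 w1=0 w4=0
t4.Δ3 w0=1 w5=1 clk=1 w2=1 w3=1 w1=0 w4=0
t5.Δ0 w0=1 w5=1 clk=1 w2=1 w3=1 w1=0 w4=0
t5.Δ1 w0=1 w5=1 clk=0 w2=1 w3=1 w1=0 w4=0
t6.Δ0 w0=1 w5=1 clk=0 w2=1 w3=1 w1=0 w4=0
t6.Δ1 w0=1 w5=1 clk=1 w2=1 w3=1 w1=0 w4=0
t6.Δ2 w0=1 w5=1 clk=1 w2=1 w3=1 w1=1 w4=0
t6.Δ3 w0=1 w5=1 clk=1 w2=1 w3=0 w1=1 w4=0

0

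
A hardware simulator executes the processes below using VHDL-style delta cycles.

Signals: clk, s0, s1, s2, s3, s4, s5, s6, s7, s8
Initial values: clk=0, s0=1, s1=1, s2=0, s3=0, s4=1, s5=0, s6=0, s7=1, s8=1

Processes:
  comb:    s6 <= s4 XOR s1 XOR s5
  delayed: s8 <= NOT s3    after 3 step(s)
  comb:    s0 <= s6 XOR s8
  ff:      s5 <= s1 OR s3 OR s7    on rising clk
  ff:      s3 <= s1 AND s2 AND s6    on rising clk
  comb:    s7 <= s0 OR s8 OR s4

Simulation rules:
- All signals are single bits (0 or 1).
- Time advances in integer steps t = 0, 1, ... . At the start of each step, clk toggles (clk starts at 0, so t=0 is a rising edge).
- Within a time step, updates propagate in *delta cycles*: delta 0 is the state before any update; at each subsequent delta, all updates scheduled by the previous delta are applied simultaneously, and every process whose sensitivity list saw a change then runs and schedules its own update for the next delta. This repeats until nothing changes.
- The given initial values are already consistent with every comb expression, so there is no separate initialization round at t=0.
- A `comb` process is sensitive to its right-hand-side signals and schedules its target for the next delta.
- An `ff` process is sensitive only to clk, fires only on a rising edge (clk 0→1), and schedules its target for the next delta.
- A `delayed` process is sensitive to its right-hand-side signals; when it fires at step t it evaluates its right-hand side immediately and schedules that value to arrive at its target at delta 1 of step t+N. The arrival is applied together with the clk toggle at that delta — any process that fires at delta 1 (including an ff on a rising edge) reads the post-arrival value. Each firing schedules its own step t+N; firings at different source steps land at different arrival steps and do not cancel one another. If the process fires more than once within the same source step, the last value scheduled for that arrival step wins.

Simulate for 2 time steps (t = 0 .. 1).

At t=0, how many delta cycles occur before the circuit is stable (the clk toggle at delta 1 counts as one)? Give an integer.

[bits: s4,s1,s2,s6,s3,s5,s7,s0,s8,clk]
t=0: Δ0=1100001110 Δ1=1100001111 Δ2=1100011111 Δ3=1101011111 Δ4=1101011011 | 4Δ
t=1: Δ0=1101011011 Δ1=1101011010 | 1Δ

4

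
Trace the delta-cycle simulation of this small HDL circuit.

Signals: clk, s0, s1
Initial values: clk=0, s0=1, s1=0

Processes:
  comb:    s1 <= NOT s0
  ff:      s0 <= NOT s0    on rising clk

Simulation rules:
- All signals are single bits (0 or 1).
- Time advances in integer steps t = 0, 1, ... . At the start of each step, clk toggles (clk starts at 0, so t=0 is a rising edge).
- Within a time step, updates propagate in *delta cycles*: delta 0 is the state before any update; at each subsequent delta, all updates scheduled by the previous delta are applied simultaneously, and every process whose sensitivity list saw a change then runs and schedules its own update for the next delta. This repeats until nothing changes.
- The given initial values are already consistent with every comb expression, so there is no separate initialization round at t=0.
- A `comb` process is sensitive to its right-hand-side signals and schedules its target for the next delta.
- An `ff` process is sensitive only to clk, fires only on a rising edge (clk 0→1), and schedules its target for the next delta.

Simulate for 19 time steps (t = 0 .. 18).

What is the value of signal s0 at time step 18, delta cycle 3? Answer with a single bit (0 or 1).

t0.Δ0 s0=1 s1=0 clk=0
t0.Δ1 s0=1 s1=0 clk=1
t0.Δ2 s0=0 s1=0 clk=1
t0.Δ3 s0=0 s1=1 clk=1
t1.Δ0 s0=0 s1=1 clk=1
t1.Δ1 s0=0 s1=1 clk=0
t2.Δ0 s0=0 s1=1 clk=0
t2.Δ1 s0=0 s1=1 clk=1
t2.Δ2 s0=1 s1=1 clk=1
t2.Δ3 s0=1 s1=0 clk=1
t3.Δ0 s0=1 s1=0 clk=1
t3.Δ1 s0=1 s1=0 clk=0
t4.Δ0 s0=1 s1=0 clk=0
t4.Δ1 s0=1 s1=0 clk=1
t4.Δ2 s0=0 s1=0 clk=1
t4.Δ3 s0=0 s1=1 clk=1
t5.Δ0 s0=0 s1=1 clk=1
t5.Δ1 s0=0 s1=1 clk=0
t6.Δ0 s0=0 s1=1 clk=0
t6.Δ1 s0=0 s1=1 clk=1
t6.Δ2 s0=1 s1=1 clk=1
t6.Δ3 s0=1 s1=0 clk=1
t7.Δ0 s0=1 s1=0 clk=1
t7.Δ1 s0=1 s1=0 clk=0
t8.Δ0 s0=1 s1=0 clk=0
t8.Δ1 s0=1 s1=0 clk=1
t8.Δ2 s0=0 s1=0 clk=1
t8.Δ3 s0=0 s1=1 clk=1
t9.Δ0 s0=0 s1=1 clk=1
t9.Δ1 s0=0 s1=1 clk=0
t10.Δ0 s0=0 s1=1 clk=0
t10.Δ1 s0=0 s1=1 clk=1
t10.Δ2 s0=1 s1=1 clk=1
t10.Δ3 s0=1 s1=0 clk=1
t11.Δ0 s0=1 s1=0 clk=1
t11.Δ1 s0=1 s1=0 clk=0
t12.Δ0 s0=1 s1=0 clk=0
t12.Δ1 s0=1 s1=0 clk=1
t12.Δ2 s0=0 s1=0 clk=1
t12.Δ3 s0=0 s1=1 clk=1
t13.Δ0 s0=0 s1=1 clk=1
t13.Δ1 s0=0 s1=1 clk=0
t14.Δ0 s0=0 s1=1 clk=0
t14.Δ1 s0=0 s1=1 clk=1
t14.Δ2 s0=1 s1=1 clk=1
t14.Δ3 s0=1 s1=0 clk=1
t15.Δ0 s0=1 s1=0 clk=1
t15.Δ1 s0=1 s1=0 clk=0
t16.Δ0 s0=1 s1=0 clk=0
t16.Δ1 s0=1 s1=0 clk=1
t16.Δ2 s0=0 s1=0 clk=1
t16.Δ3 s0=0 s1=1 clk=1
t17.Δ0 s0=0 s1=1 clk=1
t17.Δ1 s0=0 s1=1 clk=0
t18.Δ0 s0=0 s1=1 clk=0
t18.Δ1 s0=0 s1=1 clk=1
t18.Δ2 s0=1 s1=1 clk=1
t18.Δ3 s0=1 s1=0 clk=1

1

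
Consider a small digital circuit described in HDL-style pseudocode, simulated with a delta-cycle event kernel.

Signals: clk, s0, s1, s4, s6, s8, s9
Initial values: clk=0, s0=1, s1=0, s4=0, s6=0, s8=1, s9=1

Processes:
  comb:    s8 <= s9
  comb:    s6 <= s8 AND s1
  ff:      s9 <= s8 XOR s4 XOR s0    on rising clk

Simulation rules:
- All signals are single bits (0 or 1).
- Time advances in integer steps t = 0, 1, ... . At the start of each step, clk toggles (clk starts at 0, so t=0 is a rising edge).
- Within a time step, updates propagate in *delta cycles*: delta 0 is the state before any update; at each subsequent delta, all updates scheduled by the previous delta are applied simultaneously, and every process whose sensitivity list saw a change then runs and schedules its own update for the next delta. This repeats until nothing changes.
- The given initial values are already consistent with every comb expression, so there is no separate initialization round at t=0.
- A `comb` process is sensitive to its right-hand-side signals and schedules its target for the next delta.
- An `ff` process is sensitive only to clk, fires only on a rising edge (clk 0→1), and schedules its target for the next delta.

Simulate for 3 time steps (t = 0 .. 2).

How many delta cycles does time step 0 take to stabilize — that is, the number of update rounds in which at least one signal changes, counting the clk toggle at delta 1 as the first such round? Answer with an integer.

t=0 Δ0: s6=0 s9=1 s8=1 s0=1 s1=0 clk=0 s4=0
  Δ1: clk:0→1
  Δ2: s9:1→0
  Δ3: s8:1→0
  (3Δ to stable)
t=1 Δ0: s6=0 s9=0 s8=0 s0=1 s1=0 clk=1 s4=0
  Δ1: clk:1→0
  (1Δ to stable)
t=2 Δ0: s6=0 s9=0 s8=0 s0=1 s1=0 clk=0 s4=0
  Δ1: clk:0→1
  Δ2: s9:0→1
  Δ3: s8:0→1
  (3Δ to stable)

3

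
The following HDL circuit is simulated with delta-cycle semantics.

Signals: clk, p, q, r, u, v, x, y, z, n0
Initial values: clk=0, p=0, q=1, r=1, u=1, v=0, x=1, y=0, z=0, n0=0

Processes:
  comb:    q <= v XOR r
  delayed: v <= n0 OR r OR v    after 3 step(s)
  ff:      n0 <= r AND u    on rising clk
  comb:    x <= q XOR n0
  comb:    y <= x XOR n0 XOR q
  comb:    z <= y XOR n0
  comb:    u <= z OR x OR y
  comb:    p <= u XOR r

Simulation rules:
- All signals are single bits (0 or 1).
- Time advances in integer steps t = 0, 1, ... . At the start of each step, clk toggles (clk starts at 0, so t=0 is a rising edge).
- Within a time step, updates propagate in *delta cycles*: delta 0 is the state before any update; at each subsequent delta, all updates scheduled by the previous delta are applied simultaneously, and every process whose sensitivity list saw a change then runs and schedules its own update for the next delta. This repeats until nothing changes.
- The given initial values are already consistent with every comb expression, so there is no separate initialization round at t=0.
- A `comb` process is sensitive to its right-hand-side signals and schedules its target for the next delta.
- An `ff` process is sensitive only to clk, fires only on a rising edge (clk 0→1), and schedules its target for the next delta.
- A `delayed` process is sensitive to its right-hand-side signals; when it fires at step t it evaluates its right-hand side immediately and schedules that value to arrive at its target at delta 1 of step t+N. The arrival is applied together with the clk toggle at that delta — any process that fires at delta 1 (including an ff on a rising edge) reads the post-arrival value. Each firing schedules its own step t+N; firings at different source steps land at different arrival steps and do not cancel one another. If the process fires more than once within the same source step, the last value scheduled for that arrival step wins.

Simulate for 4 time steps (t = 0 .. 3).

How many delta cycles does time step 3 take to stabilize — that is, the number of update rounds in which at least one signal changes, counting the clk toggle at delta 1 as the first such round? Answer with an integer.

t0.Δ0 x=1 y=0 n0=0 p=0 q=1 v=0 clk=0 u=1 r=1 z=0
t0.Δ1 x=1 y=0 n0=0 p=0 q=1 v=0 clk=1 u=1 r=1 z=0
t0.Δ2 x=1 y=0 n0=1 p=0 q=1 v=0 clk=1 u=1 r=1 z=0
t0.Δ3 x=0 y=1 n0=1 p=0 q=1 v=0 clk=1 u=1 r=1 z=1
t0.Δ4 x=0 y=0 n0=1 p=0 q=1 v=0 clk=1 u=1 r=1 z=0
t0.Δ5 x=0 y=0 n0=1 p=0 q=1 v=0 clk=1 u=0 r=1 z=1
t0.Δ6 x=0 y=0 n0=1 p=1 q=1 v=0 clk=1 u=1 r=1 z=1
t0.Δ7 x=0 y=0 n0=1 p=0 q=1 v=0 clk=1 u=1 r=1 z=1
t1.Δ0 x=0 y=0 n0=1 p=0 q=1 v=0 clk=1 u=1 r=1 z=1
t1.Δ1 x=0 y=0 n0=1 p=0 q=1 v=0 clk=0 u=1 r=1 z=1
t2.Δ0 x=0 y=0 n0=1 p=0 q=1 v=0 clk=0 u=1 r=1 z=1
t2.Δ1 x=0 y=0 n0=1 p=0 q=1 v=0 clk=1 u=1 r=1 z=1
t3.Δ0 x=0 y=0 n0=1 p=0 q=1 v=0 clk=1 u=1 r=1 z=1
t3.Δ1 x=0 y=0 n0=1 p=0 q=1 v=1 clk=0 u=1 r=1 z=1
t3.Δ2 x=0 y=0 n0=1 p=0 q=0 v=1 clk=0 u=1 r=1 z=1
t3.Δ3 x=1 y=1 n0=1 p=0 q=0 v=1 clk=0 u=1 r=1 z=1
t3.Δ4 x=1 y=0 n0=1 p=0 q=0 v=1 clk=0 u=1 r=1 z=0
t3.Δ5 x=1 y=0 n0=1 p=0 q=0 v=1 clk=0 u=1 r=1 z=1

5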